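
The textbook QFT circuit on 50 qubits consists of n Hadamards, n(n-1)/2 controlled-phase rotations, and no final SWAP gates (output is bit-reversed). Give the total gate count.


Hadamard gates: 50
Controlled rotations: n*(n-1)/2 = 50*49/2 = 1225
SWAP gates: 0 (omitted)
Total = 50 + 1225
= 1275

1275


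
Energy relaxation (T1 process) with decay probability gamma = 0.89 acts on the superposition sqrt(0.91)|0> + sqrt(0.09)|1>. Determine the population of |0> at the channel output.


For amplitude damping with parameter gamma on state sqrt(a)|0> + sqrt(b)|1>:
alpha^2 = 0.91, beta^2 = 0.09
P(|0>) = alpha^2 + gamma * beta^2
= 0.91 + 0.89 * 0.09
= 0.91 + 0.0801
= 0.9901

0.9901


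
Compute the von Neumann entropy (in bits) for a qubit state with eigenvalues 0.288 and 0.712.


S = -p*log2(p) - (1-p)*log2(1-p)
p = 0.2880, 1-p = 0.7120
= -0.2880 * log2(0.2880) - 0.7120 * log2(0.7120)
= -(-0.5172) - (-0.3489)
= 0.8661

0.8661


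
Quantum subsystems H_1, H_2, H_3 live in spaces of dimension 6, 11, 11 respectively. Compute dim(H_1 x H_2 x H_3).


dim(H_1 x H_2 x H_3) = 6 * 11 * 11
= 66 * 11
= 726

726


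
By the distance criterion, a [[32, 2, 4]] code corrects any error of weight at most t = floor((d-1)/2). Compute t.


Code parameters: [[32, 2, 4]], distance d = 4.
Number of correctable errors = floor((d-1)/2)
= floor((4 - 1)/2)
= floor(3/2)
= 1

1


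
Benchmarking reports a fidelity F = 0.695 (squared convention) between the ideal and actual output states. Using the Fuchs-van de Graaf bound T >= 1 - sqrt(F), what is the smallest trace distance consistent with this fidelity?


Fuchs-van de Graaf (squared-fidelity convention): 1 - sqrt(F) <= T <= sqrt(1 - F).
Lower bound: T >= 1 - sqrt(F)
sqrt(F) = sqrt(0.695) = 0.8337
T >= 1 - 0.8337
T >= 0.1663

0.1663


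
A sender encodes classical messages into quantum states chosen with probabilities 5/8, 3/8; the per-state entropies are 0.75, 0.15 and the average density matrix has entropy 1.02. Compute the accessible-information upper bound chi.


chi = S(rho) - sum_i p_i * S(rho_i)
Weighted entropy = 5/8 * 0.75 + 3/8 * 0.15
= 0.5250
chi = 1.02 - 0.5250
= 0.4950

0.4950


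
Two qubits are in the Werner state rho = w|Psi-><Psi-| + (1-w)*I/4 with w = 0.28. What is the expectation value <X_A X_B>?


|Psi-> = (|01> - |10>)/sqrt(2)
For the pure Bell state, <X_A X_B> = -1 (Bell-state Pauli correlator).
The maximally-mixed part I/4 has tr(I/4 * P tensor P) = 0 for any traceless Pauli P.
So <X_A X_B>_rho = w * (-1) + (1 - w) * 0
= 0.28 * (-1)
= -0.2800

-0.2800


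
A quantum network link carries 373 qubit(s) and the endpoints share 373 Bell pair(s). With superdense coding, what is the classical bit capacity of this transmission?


Superdense coding allows 2 classical bits per shared entangled pair.
373 pair(s) -> 2 * 373 = 746 classical bits

746


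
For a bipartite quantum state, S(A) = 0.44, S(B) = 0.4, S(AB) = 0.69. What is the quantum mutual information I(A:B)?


I(A:B) = S(A) + S(B) - S(AB)
= 0.44 + 0.4 - 0.69
= 0.1500

0.1500


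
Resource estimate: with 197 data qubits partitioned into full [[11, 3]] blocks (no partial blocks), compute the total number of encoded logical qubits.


Each code block uses 11 physical qubits for 3 logical qubit(s).
Number of complete blocks = floor(197 / 11) = 17
Logical qubits = 17 * 3
= 51

51


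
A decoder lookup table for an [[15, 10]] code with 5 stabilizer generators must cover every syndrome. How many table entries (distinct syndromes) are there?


Each stabilizer generator gives a binary (+1 or -1) measurement outcome.
With 5 independent generators:
Total syndromes = 2^5
= 32

32


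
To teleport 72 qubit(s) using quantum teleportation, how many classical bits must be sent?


Quantum teleportation requires 2 classical bits per qubit teleported.
72 qubit(s) -> 2 * 72 = 144 classical bits

144


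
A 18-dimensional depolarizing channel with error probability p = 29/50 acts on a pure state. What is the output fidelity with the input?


F = (1-p) + p/d
= (1 - 0.5800) + 0.5800/18
= 0.4200 + 0.0322
= 0.4522

0.4522


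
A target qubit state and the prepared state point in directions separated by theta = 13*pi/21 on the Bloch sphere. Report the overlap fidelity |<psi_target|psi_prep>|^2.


For states separated by angle theta on Bloch sphere:
F = cos^2(theta/2)
theta = 13*pi/21 = 1.9448
theta/2 = 0.9724
cos(theta/2) = 0.5633
F = 0.3173

0.3173


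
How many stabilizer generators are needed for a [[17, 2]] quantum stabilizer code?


For an [[n,k]] stabilizer code:
Number of stabilizer generators = n - k
= 17 - 2
= 15

15


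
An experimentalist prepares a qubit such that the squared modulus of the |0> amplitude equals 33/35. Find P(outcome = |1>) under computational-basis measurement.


|alpha|^2 = 33/35 = 0.9429
|beta|^2 = 1 - 33/35 = 2/35 = 0.0571
P(|1>) = |beta|^2 = 0.0571

0.0571


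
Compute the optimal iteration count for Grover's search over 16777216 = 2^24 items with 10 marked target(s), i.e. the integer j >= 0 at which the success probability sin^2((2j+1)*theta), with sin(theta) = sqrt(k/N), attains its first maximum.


After j Grover iterations the success probability is P(j) = sin^2((2j+1)*theta), where sin(theta) = sqrt(k/N).
N = 2^24 = 16777216, k = 10
sin(theta) = sqrt(k/N) = 0.0007720404444
theta = arcsin(sqrt(k/N)) = 0.0007720405211 rad
P(j) reaches its first maximum when (2j+1)*theta is as close as possible to pi/2, i.e. j = round(pi/(4*theta) - 1/2).
pi/(4*theta) - 1/2 = 1016.8017
(For comparison, the common estimate pi/4 * sqrt(N/k) = 1017.3018; the exact maximiser is used here.)
Optimal iterations = 1017

1017


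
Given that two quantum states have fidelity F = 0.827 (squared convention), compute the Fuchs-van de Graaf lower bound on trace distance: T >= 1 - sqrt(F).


Fuchs-van de Graaf (squared-fidelity convention): 1 - sqrt(F) <= T <= sqrt(1 - F).
Lower bound: T >= 1 - sqrt(F)
sqrt(F) = sqrt(0.827) = 0.9094
T >= 1 - 0.9094
T >= 0.0906

0.0906


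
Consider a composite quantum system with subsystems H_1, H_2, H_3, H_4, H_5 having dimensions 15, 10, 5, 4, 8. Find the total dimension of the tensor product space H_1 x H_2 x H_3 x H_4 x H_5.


dim(H_1 x H_2 x H_3 x H_4 x H_5) = 15 * 10 * 5 * 4 * 8
= 150 * 5 * 4 * 8
= 750 * 4 * 8
= 3000 * 8
= 24000

24000


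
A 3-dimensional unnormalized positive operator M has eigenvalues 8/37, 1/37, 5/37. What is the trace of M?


tr(M) = sum of eigenvalues
= 8/37 + 1/37 + 5/37
= 14/37
= 0.3784

0.3784


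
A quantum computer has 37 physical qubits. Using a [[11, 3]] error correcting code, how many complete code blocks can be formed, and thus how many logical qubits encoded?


Each code block uses 11 physical qubits for 3 logical qubit(s).
Number of complete blocks = floor(37 / 11) = 3
Logical qubits = 3 * 3
= 9

9


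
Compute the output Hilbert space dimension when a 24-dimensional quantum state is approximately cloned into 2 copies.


Output space = H^(tensor 2) where dim(H) = 24
dim = 24^2
= 576

576


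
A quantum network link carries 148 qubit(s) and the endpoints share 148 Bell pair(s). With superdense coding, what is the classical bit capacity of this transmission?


Superdense coding allows 2 classical bits per shared entangled pair.
148 pair(s) -> 2 * 148 = 296 classical bits

296


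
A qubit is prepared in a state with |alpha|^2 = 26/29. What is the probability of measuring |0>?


|alpha|^2 = 26/29 = 0.8966
|beta|^2 = 1 - 26/29 = 3/29 = 0.1034
P(|0>) = |alpha|^2 = 0.8966

0.8966


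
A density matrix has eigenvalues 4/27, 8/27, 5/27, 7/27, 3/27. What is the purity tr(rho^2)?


tr(rho^2) = sum of eigenvalues squared
= (4/27)^2 + (8/27)^2 + (5/27)^2 + (7/27)^2 + (3/27)^2
= (16 + 64 + 25 + 49 + 9) / 729
= 163/729
= 0.2236

0.2236


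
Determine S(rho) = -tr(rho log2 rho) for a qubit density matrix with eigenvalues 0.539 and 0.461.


S = -p*log2(p) - (1-p)*log2(1-p)
p = 0.5390, 1-p = 0.4610
= -0.5390 * log2(0.5390) - 0.4610 * log2(0.4610)
= -(-0.4806) - (-0.5150)
= 0.9956

0.9956


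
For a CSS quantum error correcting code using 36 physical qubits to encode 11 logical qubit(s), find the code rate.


Code rate R = k/n
= 11/36
= 0.3056

0.3056


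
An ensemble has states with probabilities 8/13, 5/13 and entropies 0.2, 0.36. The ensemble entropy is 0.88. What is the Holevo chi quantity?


chi = S(rho) - sum_i p_i * S(rho_i)
Weighted entropy = 8/13 * 0.2 + 5/13 * 0.36
= 0.2615
chi = 0.88 - 0.2615
= 0.6185

0.6185


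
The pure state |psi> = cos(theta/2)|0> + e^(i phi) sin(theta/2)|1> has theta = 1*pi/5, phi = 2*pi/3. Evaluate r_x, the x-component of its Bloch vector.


theta = 0.6283, phi = 2.0944
r_x = sin(theta)*cos(phi) = 0.5878 * -0.5000
r_x = -0.2939

-0.2939


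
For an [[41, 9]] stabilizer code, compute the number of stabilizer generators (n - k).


For an [[n,k]] stabilizer code:
Number of stabilizer generators = n - k
= 41 - 9
= 32

32


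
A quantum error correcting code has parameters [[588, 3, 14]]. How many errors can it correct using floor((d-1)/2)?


Code parameters: [[588, 3, 14]], distance d = 14.
Number of correctable errors = floor((d-1)/2)
= floor((14 - 1)/2)
= floor(13/2)
= 6

6


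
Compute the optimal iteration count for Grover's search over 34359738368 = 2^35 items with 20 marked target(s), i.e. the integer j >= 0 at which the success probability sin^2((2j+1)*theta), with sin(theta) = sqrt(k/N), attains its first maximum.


After j Grover iterations the success probability is P(j) = sin^2((2j+1)*theta), where sin(theta) = sqrt(k/N).
N = 2^35 = 34359738368, k = 20
sin(theta) = sqrt(k/N) = 2.412626389e-05
theta = arcsin(sqrt(k/N)) = 2.412626389e-05 rad
P(j) reaches its first maximum when (2j+1)*theta is as close as possible to pi/2, i.e. j = round(pi/(4*theta) - 1/2).
pi/(4*theta) - 1/2 = 32553.1588
(For comparison, the common estimate pi/4 * sqrt(N/k) = 32553.6588; the exact maximiser is used here.)
Optimal iterations = 32553

32553


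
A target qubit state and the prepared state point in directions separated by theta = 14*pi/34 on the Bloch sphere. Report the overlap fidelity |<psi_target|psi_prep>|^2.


For states separated by angle theta on Bloch sphere:
F = cos^2(theta/2)
theta = 14*pi/34 = 1.2936
theta/2 = 0.6468
cos(theta/2) = 0.7980
F = 0.6368

0.6368


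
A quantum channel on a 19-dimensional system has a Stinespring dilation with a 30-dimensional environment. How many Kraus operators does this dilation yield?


Tracing out the environment in an orthonormal basis {|i>_E} gives Kraus operators K_i = <i|_E U |0>_E.
Number of Kraus operators = dim(H_env) = d_env
= 30

30


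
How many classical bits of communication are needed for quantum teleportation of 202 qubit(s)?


Quantum teleportation requires 2 classical bits per qubit teleported.
202 qubit(s) -> 2 * 202 = 404 classical bits

404


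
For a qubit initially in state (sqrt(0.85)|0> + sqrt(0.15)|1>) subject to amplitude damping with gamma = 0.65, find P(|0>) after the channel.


For amplitude damping with parameter gamma on state sqrt(a)|0> + sqrt(b)|1>:
alpha^2 = 0.85, beta^2 = 0.15
P(|0>) = alpha^2 + gamma * beta^2
= 0.85 + 0.65 * 0.15
= 0.85 + 0.0975
= 0.9475

0.9475


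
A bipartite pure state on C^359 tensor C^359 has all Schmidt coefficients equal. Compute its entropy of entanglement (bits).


For a maximally entangled state in d x d:
S = log2(d) = log2(359)
= 8.4878

8.4878


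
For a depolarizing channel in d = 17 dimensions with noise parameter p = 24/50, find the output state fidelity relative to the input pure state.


F = (1-p) + p/d
= (1 - 0.4800) + 0.4800/17
= 0.5200 + 0.0282
= 0.5482

0.5482


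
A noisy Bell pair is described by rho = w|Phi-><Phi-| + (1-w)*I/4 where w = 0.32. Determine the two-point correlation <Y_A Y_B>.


|Phi-> = (|00> - |11>)/sqrt(2)
For the pure Bell state, <Y_A Y_B> = +1 (Bell-state Pauli correlator).
The maximally-mixed part I/4 has tr(I/4 * P tensor P) = 0 for any traceless Pauli P.
So <Y_A Y_B>_rho = w * (+1) + (1 - w) * 0
= 0.32 * (+1)
= 0.3200

0.3200


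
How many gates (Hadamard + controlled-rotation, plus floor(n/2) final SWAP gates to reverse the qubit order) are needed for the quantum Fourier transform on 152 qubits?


Hadamard gates: 152
Controlled rotations: n*(n-1)/2 = 152*151/2 = 11476
SWAP gates: floor(n/2) = floor(152/2) = 76
Total = 152 + 11476 + 76
= 11704

11704


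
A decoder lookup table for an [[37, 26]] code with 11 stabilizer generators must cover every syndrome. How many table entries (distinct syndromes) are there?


Each stabilizer generator gives a binary (+1 or -1) measurement outcome.
With 11 independent generators:
Total syndromes = 2^11
= 2048

2048


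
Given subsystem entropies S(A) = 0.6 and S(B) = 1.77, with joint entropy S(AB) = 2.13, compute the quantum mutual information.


I(A:B) = S(A) + S(B) - S(AB)
= 0.6 + 1.77 - 2.13
= 0.2400

0.2400


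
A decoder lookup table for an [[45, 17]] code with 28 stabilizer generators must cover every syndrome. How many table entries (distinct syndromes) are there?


Each stabilizer generator gives a binary (+1 or -1) measurement outcome.
With 28 independent generators:
Total syndromes = 2^28
= 268435456

268435456


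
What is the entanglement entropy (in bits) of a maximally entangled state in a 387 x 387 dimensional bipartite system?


For a maximally entangled state in d x d:
S = log2(d) = log2(387)
= 8.5962

8.5962


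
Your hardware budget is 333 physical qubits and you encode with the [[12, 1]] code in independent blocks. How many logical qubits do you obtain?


Each code block uses 12 physical qubits for 1 logical qubit(s).
Number of complete blocks = floor(333 / 12) = 27
Logical qubits = 27 * 1
= 27

27


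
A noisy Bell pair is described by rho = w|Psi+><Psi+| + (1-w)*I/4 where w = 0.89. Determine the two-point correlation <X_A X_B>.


|Psi+> = (|01> + |10>)/sqrt(2)
For the pure Bell state, <X_A X_B> = +1 (Bell-state Pauli correlator).
The maximally-mixed part I/4 has tr(I/4 * P tensor P) = 0 for any traceless Pauli P.
So <X_A X_B>_rho = w * (+1) + (1 - w) * 0
= 0.89 * (+1)
= 0.8900

0.8900


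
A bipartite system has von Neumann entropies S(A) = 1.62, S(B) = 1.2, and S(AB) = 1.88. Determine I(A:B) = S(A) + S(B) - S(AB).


I(A:B) = S(A) + S(B) - S(AB)
= 1.62 + 1.2 - 1.88
= 0.9400

0.9400


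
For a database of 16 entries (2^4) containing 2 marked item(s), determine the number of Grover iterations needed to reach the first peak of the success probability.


After j Grover iterations the success probability is P(j) = sin^2((2j+1)*theta), where sin(theta) = sqrt(k/N).
N = 2^4 = 16, k = 2
sin(theta) = sqrt(k/N) = 0.3535533906
theta = arcsin(sqrt(k/N)) = 0.3613671239 rad
P(j) reaches its first maximum when (2j+1)*theta is as close as possible to pi/2, i.e. j = round(pi/(4*theta) - 1/2).
pi/(4*theta) - 1/2 = 1.6734
(For comparison, the common estimate pi/4 * sqrt(N/k) = 2.2214; the exact maximiser is used here.)
Optimal iterations = 2

2


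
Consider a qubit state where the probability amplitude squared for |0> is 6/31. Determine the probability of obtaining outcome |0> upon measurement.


|alpha|^2 = 6/31 = 0.1935
|beta|^2 = 1 - 6/31 = 25/31 = 0.8065
P(|0>) = |alpha|^2 = 0.1935

0.1935


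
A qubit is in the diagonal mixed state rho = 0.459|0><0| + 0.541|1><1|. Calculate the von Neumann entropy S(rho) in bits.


S = -p*log2(p) - (1-p)*log2(1-p)
p = 0.4590, 1-p = 0.5410
= -0.4590 * log2(0.4590) - 0.5410 * log2(0.5410)
= -(-0.5157) - (-0.4795)
= 0.9951

0.9951


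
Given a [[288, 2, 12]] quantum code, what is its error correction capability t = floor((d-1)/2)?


Code parameters: [[288, 2, 12]], distance d = 12.
Number of correctable errors = floor((d-1)/2)
= floor((12 - 1)/2)
= floor(11/2)
= 5

5


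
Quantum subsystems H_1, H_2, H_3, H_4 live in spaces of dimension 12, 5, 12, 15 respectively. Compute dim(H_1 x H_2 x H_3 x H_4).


dim(H_1 x H_2 x H_3 x H_4) = 12 * 5 * 12 * 15
= 60 * 12 * 15
= 720 * 15
= 10800

10800


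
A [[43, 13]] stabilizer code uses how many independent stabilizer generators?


For an [[n,k]] stabilizer code:
Number of stabilizer generators = n - k
= 43 - 13
= 30

30


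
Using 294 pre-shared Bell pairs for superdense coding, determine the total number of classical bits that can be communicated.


Superdense coding allows 2 classical bits per shared entangled pair.
294 pair(s) -> 2 * 294 = 588 classical bits

588


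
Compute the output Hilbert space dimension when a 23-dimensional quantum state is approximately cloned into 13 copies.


Output space = H^(tensor 13) where dim(H) = 23
dim = 23^13
= 529 (after 2 factors)
= 12167 (after 3 factors)
= 279841 (after 4 factors)
= 6436343 (after 5 factors)
= 148035889 (after 6 factors)
= 3404825447 (after 7 factors)
= 78310985281 (after 8 factors)
= 1801152661463 (after 9 factors)
= 41426511213649 (after 10 factors)
= 952809757913927 (after 11 factors)
= 21914624432020321 (after 12 factors)
= 504036361936467383 (after 13 factors)
= 504036361936467383

504036361936467383


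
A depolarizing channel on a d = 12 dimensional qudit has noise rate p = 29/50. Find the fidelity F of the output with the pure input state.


F = (1-p) + p/d
= (1 - 0.5800) + 0.5800/12
= 0.4200 + 0.0483
= 0.4683

0.4683


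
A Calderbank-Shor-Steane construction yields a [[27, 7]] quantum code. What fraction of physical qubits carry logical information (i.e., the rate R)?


Code rate R = k/n
= 7/27
= 0.2593

0.2593


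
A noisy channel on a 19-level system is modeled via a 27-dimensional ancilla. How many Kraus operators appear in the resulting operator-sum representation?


Tracing out the environment in an orthonormal basis {|i>_E} gives Kraus operators K_i = <i|_E U |0>_E.
Number of Kraus operators = dim(H_env) = d_env
= 27

27


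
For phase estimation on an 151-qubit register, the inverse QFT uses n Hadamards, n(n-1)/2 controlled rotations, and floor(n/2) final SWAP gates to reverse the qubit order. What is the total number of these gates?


Hadamard gates: 151
Controlled rotations: n*(n-1)/2 = 151*150/2 = 11325
SWAP gates: floor(n/2) = floor(151/2) = 75
Total = 151 + 11325 + 75
= 11551

11551


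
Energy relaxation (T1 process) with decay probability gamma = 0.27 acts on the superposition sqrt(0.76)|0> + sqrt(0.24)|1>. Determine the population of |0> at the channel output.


For amplitude damping with parameter gamma on state sqrt(a)|0> + sqrt(b)|1>:
alpha^2 = 0.76, beta^2 = 0.24
P(|0>) = alpha^2 + gamma * beta^2
= 0.76 + 0.27 * 0.24
= 0.76 + 0.0648
= 0.8248

0.8248


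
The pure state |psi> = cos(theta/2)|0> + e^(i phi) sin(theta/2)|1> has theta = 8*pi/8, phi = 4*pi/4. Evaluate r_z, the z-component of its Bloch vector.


theta = 3.1416, phi = 3.1416
r_z = cos(theta) = -1.0000

-1.0000


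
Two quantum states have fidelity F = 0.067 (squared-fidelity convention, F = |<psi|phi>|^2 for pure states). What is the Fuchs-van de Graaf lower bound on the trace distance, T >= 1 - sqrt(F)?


Fuchs-van de Graaf (squared-fidelity convention): 1 - sqrt(F) <= T <= sqrt(1 - F).
Lower bound: T >= 1 - sqrt(F)
sqrt(F) = sqrt(0.067) = 0.2588
T >= 1 - 0.2588
T >= 0.7412

0.7412


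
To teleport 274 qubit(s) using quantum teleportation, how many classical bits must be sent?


Quantum teleportation requires 2 classical bits per qubit teleported.
274 qubit(s) -> 2 * 274 = 548 classical bits

548


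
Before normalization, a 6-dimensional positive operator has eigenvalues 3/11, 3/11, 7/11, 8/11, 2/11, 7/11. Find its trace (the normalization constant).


tr(M) = sum of eigenvalues
= 3/11 + 3/11 + 7/11 + 8/11 + 2/11 + 7/11
= 30/11
= 2.7273

2.7273


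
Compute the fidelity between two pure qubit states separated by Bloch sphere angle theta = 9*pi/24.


For states separated by angle theta on Bloch sphere:
F = cos^2(theta/2)
theta = 9*pi/24 = 1.1781
theta/2 = 0.5890
cos(theta/2) = 0.8315
F = 0.6913

0.6913


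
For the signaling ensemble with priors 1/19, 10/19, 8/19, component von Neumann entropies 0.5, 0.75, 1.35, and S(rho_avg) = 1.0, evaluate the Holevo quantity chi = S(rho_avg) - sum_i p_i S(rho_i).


chi = S(rho) - sum_i p_i * S(rho_i)
Weighted entropy = 1/19 * 0.5 + 10/19 * 0.75 + 8/19 * 1.35
= 0.9895
chi = 1.0 - 0.9895
= 0.0105

0.0105


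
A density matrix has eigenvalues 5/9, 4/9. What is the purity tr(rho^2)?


tr(rho^2) = sum of eigenvalues squared
= (5/9)^2 + (4/9)^2
= (25 + 16) / 81
= 41/81
= 0.5062

0.5062


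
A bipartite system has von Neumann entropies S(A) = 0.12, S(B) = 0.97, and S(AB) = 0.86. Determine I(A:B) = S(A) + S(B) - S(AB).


I(A:B) = S(A) + S(B) - S(AB)
= 0.12 + 0.97 - 0.86
= 0.2300

0.2300


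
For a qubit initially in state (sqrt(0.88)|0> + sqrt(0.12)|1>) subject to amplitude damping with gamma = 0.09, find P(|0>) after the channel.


For amplitude damping with parameter gamma on state sqrt(a)|0> + sqrt(b)|1>:
alpha^2 = 0.88, beta^2 = 0.12
P(|0>) = alpha^2 + gamma * beta^2
= 0.88 + 0.09 * 0.12
= 0.88 + 0.0108
= 0.8908

0.8908


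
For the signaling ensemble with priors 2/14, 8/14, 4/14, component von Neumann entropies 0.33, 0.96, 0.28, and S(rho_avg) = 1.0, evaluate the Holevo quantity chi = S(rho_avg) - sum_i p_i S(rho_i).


chi = S(rho) - sum_i p_i * S(rho_i)
Weighted entropy = 2/14 * 0.33 + 8/14 * 0.96 + 4/14 * 0.28
= 0.6757
chi = 1.0 - 0.6757
= 0.3243

0.3243


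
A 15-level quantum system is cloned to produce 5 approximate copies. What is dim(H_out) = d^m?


Output space = H^(tensor 5) where dim(H) = 15
dim = 15^5
= 225 (after 2 factors)
= 3375 (after 3 factors)
= 50625 (after 4 factors)
= 759375 (after 5 factors)
= 759375

759375


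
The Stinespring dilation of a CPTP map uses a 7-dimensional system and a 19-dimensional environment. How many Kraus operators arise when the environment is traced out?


Tracing out the environment in an orthonormal basis {|i>_E} gives Kraus operators K_i = <i|_E U |0>_E.
Number of Kraus operators = dim(H_env) = d_env
= 19

19


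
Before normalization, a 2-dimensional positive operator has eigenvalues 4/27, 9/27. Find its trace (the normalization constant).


tr(M) = sum of eigenvalues
= 4/27 + 9/27
= 13/27
= 0.4815

0.4815


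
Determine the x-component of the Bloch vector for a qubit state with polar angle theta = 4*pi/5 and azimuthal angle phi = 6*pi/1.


theta = 2.5133, phi = 18.8496
r_x = sin(theta)*cos(phi) = 0.5878 * 1.0000
r_x = 0.5878

0.5878


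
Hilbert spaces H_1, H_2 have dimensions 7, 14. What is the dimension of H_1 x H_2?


dim(H_1 x H_2) = 7 * 14
= 98

98


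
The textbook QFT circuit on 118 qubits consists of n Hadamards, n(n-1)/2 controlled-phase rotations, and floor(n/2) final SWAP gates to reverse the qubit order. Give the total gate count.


Hadamard gates: 118
Controlled rotations: n*(n-1)/2 = 118*117/2 = 6903
SWAP gates: floor(n/2) = floor(118/2) = 59
Total = 118 + 6903 + 59
= 7080

7080


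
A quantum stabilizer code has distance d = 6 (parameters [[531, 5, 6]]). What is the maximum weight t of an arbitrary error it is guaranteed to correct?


Code parameters: [[531, 5, 6]], distance d = 6.
Number of correctable errors = floor((d-1)/2)
= floor((6 - 1)/2)
= floor(5/2)
= 2

2


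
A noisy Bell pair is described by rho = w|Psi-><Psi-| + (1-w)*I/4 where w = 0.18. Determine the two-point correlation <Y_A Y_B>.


|Psi-> = (|01> - |10>)/sqrt(2)
For the pure Bell state, <Y_A Y_B> = -1 (Bell-state Pauli correlator).
The maximally-mixed part I/4 has tr(I/4 * P tensor P) = 0 for any traceless Pauli P.
So <Y_A Y_B>_rho = w * (-1) + (1 - w) * 0
= 0.18 * (-1)
= -0.1800

-0.1800


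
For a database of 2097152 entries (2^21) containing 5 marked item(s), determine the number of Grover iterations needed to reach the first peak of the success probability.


After j Grover iterations the success probability is P(j) = sin^2((2j+1)*theta), where sin(theta) = sqrt(k/N).
N = 2^21 = 2097152, k = 5
sin(theta) = sqrt(k/N) = 0.001544080889
theta = arcsin(sqrt(k/N)) = 0.001544081502 rad
P(j) reaches its first maximum when (2j+1)*theta is as close as possible to pi/2, i.e. j = round(pi/(4*theta) - 1/2).
pi/(4*theta) - 1/2 = 508.1507
(For comparison, the common estimate pi/4 * sqrt(N/k) = 508.6509; the exact maximiser is used here.)
Optimal iterations = 508

508


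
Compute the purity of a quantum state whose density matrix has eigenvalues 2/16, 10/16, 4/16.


tr(rho^2) = sum of eigenvalues squared
= (2/16)^2 + (10/16)^2 + (4/16)^2
= (4 + 100 + 16) / 256
= 120/256
= 0.4688

0.4688


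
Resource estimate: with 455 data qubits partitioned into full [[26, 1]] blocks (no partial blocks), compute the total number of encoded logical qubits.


Each code block uses 26 physical qubits for 1 logical qubit(s).
Number of complete blocks = floor(455 / 26) = 17
Logical qubits = 17 * 1
= 17

17


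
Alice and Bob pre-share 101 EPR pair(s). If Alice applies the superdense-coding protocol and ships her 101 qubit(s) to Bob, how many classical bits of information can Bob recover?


Superdense coding allows 2 classical bits per shared entangled pair.
101 pair(s) -> 2 * 101 = 202 classical bits

202


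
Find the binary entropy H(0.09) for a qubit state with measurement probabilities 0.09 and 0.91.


S = -p*log2(p) - (1-p)*log2(1-p)
p = 0.0900, 1-p = 0.9100
= -0.0900 * log2(0.0900) - 0.9100 * log2(0.9100)
= -(-0.3127) - (-0.1238)
= 0.4365

0.4365


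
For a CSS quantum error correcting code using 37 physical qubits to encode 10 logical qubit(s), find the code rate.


Code rate R = k/n
= 10/37
= 0.2703

0.2703


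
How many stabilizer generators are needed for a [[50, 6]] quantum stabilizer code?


For an [[n,k]] stabilizer code:
Number of stabilizer generators = n - k
= 50 - 6
= 44

44


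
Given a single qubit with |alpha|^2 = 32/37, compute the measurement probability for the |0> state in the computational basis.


|alpha|^2 = 32/37 = 0.8649
|beta|^2 = 1 - 32/37 = 5/37 = 0.1351
P(|0>) = |alpha|^2 = 0.8649

0.8649


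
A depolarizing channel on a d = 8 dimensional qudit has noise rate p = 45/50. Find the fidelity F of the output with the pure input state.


F = (1-p) + p/d
= (1 - 0.9000) + 0.9000/8
= 0.1000 + 0.1125
= 0.2125

0.2125


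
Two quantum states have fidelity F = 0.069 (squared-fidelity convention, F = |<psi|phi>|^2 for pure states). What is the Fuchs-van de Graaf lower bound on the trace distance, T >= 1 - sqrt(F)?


Fuchs-van de Graaf (squared-fidelity convention): 1 - sqrt(F) <= T <= sqrt(1 - F).
Lower bound: T >= 1 - sqrt(F)
sqrt(F) = sqrt(0.069) = 0.2627
T >= 1 - 0.2627
T >= 0.7373

0.7373


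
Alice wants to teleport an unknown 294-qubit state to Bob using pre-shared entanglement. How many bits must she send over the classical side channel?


Quantum teleportation requires 2 classical bits per qubit teleported.
294 qubit(s) -> 2 * 294 = 588 classical bits

588


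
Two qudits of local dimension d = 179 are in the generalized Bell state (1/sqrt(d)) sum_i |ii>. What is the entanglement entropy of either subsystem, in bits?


For a maximally entangled state in d x d:
S = log2(d) = log2(179)
= 7.4838

7.4838


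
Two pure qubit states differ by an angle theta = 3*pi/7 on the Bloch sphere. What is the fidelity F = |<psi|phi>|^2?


For states separated by angle theta on Bloch sphere:
F = cos^2(theta/2)
theta = 3*pi/7 = 1.3464
theta/2 = 0.6732
cos(theta/2) = 0.7818
F = 0.6113

0.6113


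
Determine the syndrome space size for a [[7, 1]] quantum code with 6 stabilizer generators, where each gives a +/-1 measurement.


Each stabilizer generator gives a binary (+1 or -1) measurement outcome.
With 6 independent generators:
Total syndromes = 2^6
= 64

64


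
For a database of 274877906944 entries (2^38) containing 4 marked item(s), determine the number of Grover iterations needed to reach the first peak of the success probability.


After j Grover iterations the success probability is P(j) = sin^2((2j+1)*theta), where sin(theta) = sqrt(k/N).
N = 2^38 = 274877906944, k = 4
sin(theta) = sqrt(k/N) = 3.814697266e-06
theta = arcsin(sqrt(k/N)) = 3.814697266e-06 rad
P(j) reaches its first maximum when (2j+1)*theta is as close as possible to pi/2, i.e. j = round(pi/(4*theta) - 1/2).
pi/(4*theta) - 1/2 = 205886.9161
(For comparison, the common estimate pi/4 * sqrt(N/k) = 205887.4161; the exact maximiser is used here.)
Optimal iterations = 205887

205887


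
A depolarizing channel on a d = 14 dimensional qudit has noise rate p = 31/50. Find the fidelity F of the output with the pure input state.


F = (1-p) + p/d
= (1 - 0.6200) + 0.6200/14
= 0.3800 + 0.0443
= 0.4243

0.4243


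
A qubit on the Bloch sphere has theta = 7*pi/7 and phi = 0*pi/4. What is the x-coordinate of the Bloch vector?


theta = 3.1416, phi = 0.0000
r_x = sin(theta)*cos(phi) = 0.0000 * 1.0000
r_x = 0.0000

0.0000


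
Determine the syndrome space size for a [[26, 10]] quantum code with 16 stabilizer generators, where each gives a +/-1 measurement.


Each stabilizer generator gives a binary (+1 or -1) measurement outcome.
With 16 independent generators:
Total syndromes = 2^16
= 65536

65536


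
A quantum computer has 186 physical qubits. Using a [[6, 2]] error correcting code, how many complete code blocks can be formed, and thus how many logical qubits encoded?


Each code block uses 6 physical qubits for 2 logical qubit(s).
Number of complete blocks = floor(186 / 6) = 31
Logical qubits = 31 * 2
= 62

62


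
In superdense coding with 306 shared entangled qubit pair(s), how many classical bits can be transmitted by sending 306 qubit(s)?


Superdense coding allows 2 classical bits per shared entangled pair.
306 pair(s) -> 2 * 306 = 612 classical bits

612


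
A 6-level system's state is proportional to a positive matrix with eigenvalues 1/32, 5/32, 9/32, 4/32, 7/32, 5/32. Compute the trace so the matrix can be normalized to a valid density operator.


tr(M) = sum of eigenvalues
= 1/32 + 5/32 + 9/32 + 4/32 + 7/32 + 5/32
= 31/32
= 0.9688

0.9688


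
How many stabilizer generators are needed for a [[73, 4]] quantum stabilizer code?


For an [[n,k]] stabilizer code:
Number of stabilizer generators = n - k
= 73 - 4
= 69

69


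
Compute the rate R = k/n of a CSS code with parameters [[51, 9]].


Code rate R = k/n
= 9/51
= 0.1765

0.1765


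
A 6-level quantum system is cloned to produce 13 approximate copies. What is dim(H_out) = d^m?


Output space = H^(tensor 13) where dim(H) = 6
dim = 6^13
= 36 (after 2 factors)
= 216 (after 3 factors)
= 1296 (after 4 factors)
= 7776 (after 5 factors)
= 46656 (after 6 factors)
= 279936 (after 7 factors)
= 1679616 (after 8 factors)
= 10077696 (after 9 factors)
= 60466176 (after 10 factors)
= 362797056 (after 11 factors)
= 2176782336 (after 12 factors)
= 13060694016 (after 13 factors)
= 13060694016

13060694016


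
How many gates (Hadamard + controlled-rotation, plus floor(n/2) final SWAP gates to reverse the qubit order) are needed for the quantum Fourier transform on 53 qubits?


Hadamard gates: 53
Controlled rotations: n*(n-1)/2 = 53*52/2 = 1378
SWAP gates: floor(n/2) = floor(53/2) = 26
Total = 53 + 1378 + 26
= 1457

1457


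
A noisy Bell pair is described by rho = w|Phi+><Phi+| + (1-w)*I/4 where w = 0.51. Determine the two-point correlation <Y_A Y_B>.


|Phi+> = (|00> + |11>)/sqrt(2)
For the pure Bell state, <Y_A Y_B> = -1 (Bell-state Pauli correlator).
The maximally-mixed part I/4 has tr(I/4 * P tensor P) = 0 for any traceless Pauli P.
So <Y_A Y_B>_rho = w * (-1) + (1 - w) * 0
= 0.51 * (-1)
= -0.5100

-0.5100


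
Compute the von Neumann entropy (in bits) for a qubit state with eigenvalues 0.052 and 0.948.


S = -p*log2(p) - (1-p)*log2(1-p)
p = 0.0520, 1-p = 0.9480
= -0.0520 * log2(0.0520) - 0.9480 * log2(0.9480)
= -(-0.2218) - (-0.0730)
= 0.2948

0.2948


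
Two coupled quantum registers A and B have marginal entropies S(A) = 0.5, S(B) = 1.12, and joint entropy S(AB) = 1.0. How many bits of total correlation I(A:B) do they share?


I(A:B) = S(A) + S(B) - S(AB)
= 0.5 + 1.12 - 1.0
= 0.6200

0.6200


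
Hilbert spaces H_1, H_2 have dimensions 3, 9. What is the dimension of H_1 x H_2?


dim(H_1 x H_2) = 3 * 9
= 27

27


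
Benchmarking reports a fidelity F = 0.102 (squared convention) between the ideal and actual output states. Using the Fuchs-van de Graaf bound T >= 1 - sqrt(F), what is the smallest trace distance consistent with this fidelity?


Fuchs-van de Graaf (squared-fidelity convention): 1 - sqrt(F) <= T <= sqrt(1 - F).
Lower bound: T >= 1 - sqrt(F)
sqrt(F) = sqrt(0.102) = 0.3194
T >= 1 - 0.3194
T >= 0.6806

0.6806


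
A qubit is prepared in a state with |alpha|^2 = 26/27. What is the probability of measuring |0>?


|alpha|^2 = 26/27 = 0.9630
|beta|^2 = 1 - 26/27 = 1/27 = 0.0370
P(|0>) = |alpha|^2 = 0.9630

0.9630


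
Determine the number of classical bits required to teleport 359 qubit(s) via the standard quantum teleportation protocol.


Quantum teleportation requires 2 classical bits per qubit teleported.
359 qubit(s) -> 2 * 359 = 718 classical bits

718


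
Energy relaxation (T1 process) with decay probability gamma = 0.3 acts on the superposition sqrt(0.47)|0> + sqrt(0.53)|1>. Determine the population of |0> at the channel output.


For amplitude damping with parameter gamma on state sqrt(a)|0> + sqrt(b)|1>:
alpha^2 = 0.47, beta^2 = 0.53
P(|0>) = alpha^2 + gamma * beta^2
= 0.47 + 0.3 * 0.53
= 0.47 + 0.1590
= 0.6290

0.6290


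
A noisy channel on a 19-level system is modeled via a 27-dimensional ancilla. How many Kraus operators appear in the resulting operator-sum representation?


Tracing out the environment in an orthonormal basis {|i>_E} gives Kraus operators K_i = <i|_E U |0>_E.
Number of Kraus operators = dim(H_env) = d_env
= 27

27


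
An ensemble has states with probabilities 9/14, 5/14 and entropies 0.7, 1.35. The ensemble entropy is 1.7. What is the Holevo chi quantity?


chi = S(rho) - sum_i p_i * S(rho_i)
Weighted entropy = 9/14 * 0.7 + 5/14 * 1.35
= 0.9321
chi = 1.7 - 0.9321
= 0.7679

0.7679


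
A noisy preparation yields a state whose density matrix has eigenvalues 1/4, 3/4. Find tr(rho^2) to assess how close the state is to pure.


tr(rho^2) = sum of eigenvalues squared
= (1/4)^2 + (3/4)^2
= (1 + 9) / 16
= 10/16
= 0.6250

0.6250


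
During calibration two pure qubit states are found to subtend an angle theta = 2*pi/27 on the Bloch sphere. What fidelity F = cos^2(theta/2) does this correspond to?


For states separated by angle theta on Bloch sphere:
F = cos^2(theta/2)
theta = 2*pi/27 = 0.2327
theta/2 = 0.1164
cos(theta/2) = 0.9932
F = 0.9865

0.9865


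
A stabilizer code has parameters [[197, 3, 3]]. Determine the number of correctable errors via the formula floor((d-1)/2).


Code parameters: [[197, 3, 3]], distance d = 3.
Number of correctable errors = floor((d-1)/2)
= floor((3 - 1)/2)
= floor(2/2)
= 1

1


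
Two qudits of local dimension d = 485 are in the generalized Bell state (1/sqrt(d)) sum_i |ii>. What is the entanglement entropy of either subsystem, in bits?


For a maximally entangled state in d x d:
S = log2(d) = log2(485)
= 8.9218

8.9218


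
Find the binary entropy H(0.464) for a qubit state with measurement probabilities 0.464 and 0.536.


S = -p*log2(p) - (1-p)*log2(1-p)
p = 0.4640, 1-p = 0.5360
= -0.4640 * log2(0.4640) - 0.5360 * log2(0.5360)
= -(-0.5140) - (-0.4822)
= 0.9963

0.9963


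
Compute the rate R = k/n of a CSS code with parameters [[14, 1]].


Code rate R = k/n
= 1/14
= 0.0714

0.0714


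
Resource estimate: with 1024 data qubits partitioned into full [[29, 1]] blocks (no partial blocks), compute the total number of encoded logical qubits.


Each code block uses 29 physical qubits for 1 logical qubit(s).
Number of complete blocks = floor(1024 / 29) = 35
Logical qubits = 35 * 1
= 35

35


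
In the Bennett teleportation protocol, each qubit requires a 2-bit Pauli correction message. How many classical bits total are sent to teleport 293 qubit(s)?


Quantum teleportation requires 2 classical bits per qubit teleported.
293 qubit(s) -> 2 * 293 = 586 classical bits

586


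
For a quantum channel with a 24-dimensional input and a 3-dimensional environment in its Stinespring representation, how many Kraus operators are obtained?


Tracing out the environment in an orthonormal basis {|i>_E} gives Kraus operators K_i = <i|_E U |0>_E.
Number of Kraus operators = dim(H_env) = d_env
= 3

3


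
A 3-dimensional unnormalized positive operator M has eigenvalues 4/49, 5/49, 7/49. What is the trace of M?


tr(M) = sum of eigenvalues
= 4/49 + 5/49 + 7/49
= 16/49
= 0.3265

0.3265


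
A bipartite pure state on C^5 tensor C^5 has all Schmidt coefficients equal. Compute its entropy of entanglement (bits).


For a maximally entangled state in d x d:
S = log2(d) = log2(5)
= 2.3219

2.3219


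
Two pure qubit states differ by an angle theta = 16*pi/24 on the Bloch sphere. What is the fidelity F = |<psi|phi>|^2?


For states separated by angle theta on Bloch sphere:
F = cos^2(theta/2)
theta = 16*pi/24 = 2.0944
theta/2 = 1.0472
cos(theta/2) = 0.5000
F = 0.2500

0.2500


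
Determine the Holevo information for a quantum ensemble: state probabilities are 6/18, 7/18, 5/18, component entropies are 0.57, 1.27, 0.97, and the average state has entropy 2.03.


chi = S(rho) - sum_i p_i * S(rho_i)
Weighted entropy = 6/18 * 0.57 + 7/18 * 1.27 + 5/18 * 0.97
= 0.9533
chi = 2.03 - 0.9533
= 1.0767

1.0767


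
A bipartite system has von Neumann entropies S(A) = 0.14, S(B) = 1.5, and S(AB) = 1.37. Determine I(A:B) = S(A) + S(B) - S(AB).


I(A:B) = S(A) + S(B) - S(AB)
= 0.14 + 1.5 - 1.37
= 0.2700

0.2700


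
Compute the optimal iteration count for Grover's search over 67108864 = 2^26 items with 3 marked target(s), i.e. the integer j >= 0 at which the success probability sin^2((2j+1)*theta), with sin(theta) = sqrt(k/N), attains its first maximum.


After j Grover iterations the success probability is P(j) = sin^2((2j+1)*theta), where sin(theta) = sqrt(k/N).
N = 2^26 = 67108864, k = 3
sin(theta) = sqrt(k/N) = 0.0002114319833
theta = arcsin(sqrt(k/N)) = 0.0002114319849 rad
P(j) reaches its first maximum when (2j+1)*theta is as close as possible to pi/2, i.e. j = round(pi/(4*theta) - 1/2).
pi/(4*theta) - 1/2 = 3714.1611
(For comparison, the common estimate pi/4 * sqrt(N/k) = 3714.6611; the exact maximiser is used here.)
Optimal iterations = 3714

3714


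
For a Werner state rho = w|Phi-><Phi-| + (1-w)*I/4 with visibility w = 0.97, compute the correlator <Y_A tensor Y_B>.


|Phi-> = (|00> - |11>)/sqrt(2)
For the pure Bell state, <Y_A Y_B> = +1 (Bell-state Pauli correlator).
The maximally-mixed part I/4 has tr(I/4 * P tensor P) = 0 for any traceless Pauli P.
So <Y_A Y_B>_rho = w * (+1) + (1 - w) * 0
= 0.97 * (+1)
= 0.9700

0.9700


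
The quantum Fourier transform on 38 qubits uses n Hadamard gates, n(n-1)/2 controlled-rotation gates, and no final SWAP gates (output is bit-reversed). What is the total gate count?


Hadamard gates: 38
Controlled rotations: n*(n-1)/2 = 38*37/2 = 703
SWAP gates: 0 (omitted)
Total = 38 + 703
= 741

741


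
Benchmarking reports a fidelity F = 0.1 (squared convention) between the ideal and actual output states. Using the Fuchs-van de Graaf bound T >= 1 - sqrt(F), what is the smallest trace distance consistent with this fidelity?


Fuchs-van de Graaf (squared-fidelity convention): 1 - sqrt(F) <= T <= sqrt(1 - F).
Lower bound: T >= 1 - sqrt(F)
sqrt(F) = sqrt(0.1) = 0.3162
T >= 1 - 0.3162
T >= 0.6838

0.6838


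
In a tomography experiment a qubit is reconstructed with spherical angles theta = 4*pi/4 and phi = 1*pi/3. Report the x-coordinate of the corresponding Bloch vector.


theta = 3.1416, phi = 1.0472
r_x = sin(theta)*cos(phi) = 0.0000 * 0.5000
r_x = 0.0000

0.0000
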